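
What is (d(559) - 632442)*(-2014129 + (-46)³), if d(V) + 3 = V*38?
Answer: 1290533742395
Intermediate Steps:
d(V) = -3 + 38*V (d(V) = -3 + V*38 = -3 + 38*V)
(d(559) - 632442)*(-2014129 + (-46)³) = ((-3 + 38*559) - 632442)*(-2014129 + (-46)³) = ((-3 + 21242) - 632442)*(-2014129 - 97336) = (21239 - 632442)*(-2111465) = -611203*(-2111465) = 1290533742395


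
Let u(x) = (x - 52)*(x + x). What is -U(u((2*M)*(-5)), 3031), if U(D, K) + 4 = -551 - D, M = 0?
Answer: 555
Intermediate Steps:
u(x) = 2*x*(-52 + x) (u(x) = (-52 + x)*(2*x) = 2*x*(-52 + x))
U(D, K) = -555 - D (U(D, K) = -4 + (-551 - D) = -555 - D)
-U(u((2*M)*(-5)), 3031) = -(-555 - 2*(2*0)*(-5)*(-52 + (2*0)*(-5))) = -(-555 - 2*0*(-5)*(-52 + 0*(-5))) = -(-555 - 2*0*(-52 + 0)) = -(-555 - 2*0*(-52)) = -(-555 - 1*0) = -(-555 + 0) = -1*(-555) = 555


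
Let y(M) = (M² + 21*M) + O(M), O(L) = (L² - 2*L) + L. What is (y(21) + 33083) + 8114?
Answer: 42499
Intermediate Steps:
O(L) = L² - L
y(M) = M² + 21*M + M*(-1 + M) (y(M) = (M² + 21*M) + M*(-1 + M) = M² + 21*M + M*(-1 + M))
(y(21) + 33083) + 8114 = (2*21*(10 + 21) + 33083) + 8114 = (2*21*31 + 33083) + 8114 = (1302 + 33083) + 8114 = 34385 + 8114 = 42499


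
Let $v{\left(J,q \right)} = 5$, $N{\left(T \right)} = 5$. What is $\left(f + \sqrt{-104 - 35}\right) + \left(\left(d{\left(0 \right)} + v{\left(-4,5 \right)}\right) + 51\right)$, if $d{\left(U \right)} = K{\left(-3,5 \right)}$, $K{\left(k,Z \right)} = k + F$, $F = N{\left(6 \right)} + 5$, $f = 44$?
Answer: $107 + i \sqrt{139} \approx 107.0 + 11.79 i$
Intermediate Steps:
$F = 10$ ($F = 5 + 5 = 10$)
$K{\left(k,Z \right)} = 10 + k$ ($K{\left(k,Z \right)} = k + 10 = 10 + k$)
$d{\left(U \right)} = 7$ ($d{\left(U \right)} = 10 - 3 = 7$)
$\left(f + \sqrt{-104 - 35}\right) + \left(\left(d{\left(0 \right)} + v{\left(-4,5 \right)}\right) + 51\right) = \left(44 + \sqrt{-104 - 35}\right) + \left(\left(7 + 5\right) + 51\right) = \left(44 + \sqrt{-139}\right) + \left(12 + 51\right) = \left(44 + i \sqrt{139}\right) + 63 = 107 + i \sqrt{139}$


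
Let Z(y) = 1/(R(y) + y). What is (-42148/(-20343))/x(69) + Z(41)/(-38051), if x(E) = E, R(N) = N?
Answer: 131508027269/4379696507394 ≈ 0.030027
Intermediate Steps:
Z(y) = 1/(2*y) (Z(y) = 1/(y + y) = 1/(2*y))
(-42148/(-20343))/x(69) + Z(41)/(-38051) = -42148/(-20343)/69 + ((½)/41)/(-38051) = -42148*(-1/20343)*(1/69) + ((½)*(1/41))*(-1/38051) = (42148/20343)*(1/69) + (1/82)*(-1/38051) = 42148/1403667 - 1/3120182 = 131508027269/4379696507394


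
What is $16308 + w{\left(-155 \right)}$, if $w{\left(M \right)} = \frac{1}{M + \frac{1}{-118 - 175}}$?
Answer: $\frac{740643835}{45416} \approx 16308.0$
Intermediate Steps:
$w{\left(M \right)} = \frac{1}{- \frac{1}{293} + M}$ ($w{\left(M \right)} = \frac{1}{M + \frac{1}{-293}} = \frac{1}{M - \frac{1}{293}} = \frac{1}{- \frac{1}{293} + M}$)
$16308 + w{\left(-155 \right)} = 16308 + \frac{293}{-1 + 293 \left(-155\right)} = 16308 + \frac{293}{-1 - 45415} = 16308 + \frac{293}{-45416} = 16308 + 293 \left(- \frac{1}{45416}\right) = 16308 - \frac{293}{45416} = \frac{740643835}{45416}$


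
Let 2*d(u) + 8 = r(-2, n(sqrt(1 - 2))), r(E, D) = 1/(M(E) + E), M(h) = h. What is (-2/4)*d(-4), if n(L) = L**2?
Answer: 33/16 ≈ 2.0625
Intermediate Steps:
r(E, D) = 1/(2*E) (r(E, D) = 1/(E + E) = 1/(2*E))
d(u) = -33/8 (d(u) = -4 + ((1/2)/(-2))/2 = -4 + ((1/2)*(-1/2))/2 = -4 + (1/2)*(-1/4) = -4 - 1/8 = -33/8)
(-2/4)*d(-4) = -2/4*(-33/8) = -2*1/4*(-33/8) = -1/2*(-33/8) = 33/16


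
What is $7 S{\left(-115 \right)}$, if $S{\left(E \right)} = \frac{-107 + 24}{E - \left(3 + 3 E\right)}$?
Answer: $- \frac{581}{227} \approx -2.5595$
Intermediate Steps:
$S{\left(E \right)} = - \frac{83}{-3 - 2 E}$ ($S{\left(E \right)} = - \frac{83}{E - \left(3 + 3 E\right)} = - \frac{83}{-3 - 2 E}$)
$7 S{\left(-115 \right)} = 7 \frac{83}{3 + 2 \left(-115\right)} = 7 \frac{83}{3 - 230} = 7 \frac{83}{-227} = 7 \cdot 83 \left(- \frac{1}{227}\right) = 7 \left(- \frac{83}{227}\right) = - \frac{581}{227}$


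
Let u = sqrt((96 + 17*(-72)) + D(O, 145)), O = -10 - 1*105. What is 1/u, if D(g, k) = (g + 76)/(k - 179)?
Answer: -I*sqrt(16082)/4257 ≈ -0.02979*I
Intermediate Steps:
O = -115 (O = -10 - 105 = -115)
D(g, k) = (76 + g)/(-179 + k)
u = 9*I*sqrt(16082)/34 (u = sqrt((96 + 17*(-72)) + (76 - 115)/(-179 + 145)) = sqrt((96 - 1224) - 39/(-34)) = sqrt(-1128 - 1/34*(-39)) = sqrt(-1128 + 39/34) = sqrt(-38313/34) = 9*I*sqrt(16082)/34 ≈ 33.569*I)
1/u = 1/(9*I*sqrt(16082)/34) = -I*sqrt(16082)/4257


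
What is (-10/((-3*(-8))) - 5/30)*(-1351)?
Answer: 9457/12 ≈ 788.08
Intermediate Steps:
(-10/((-3*(-8))) - 5/30)*(-1351) = (-10/24 - 5*1/30)*(-1351) = (-10*1/24 - ⅙)*(-1351) = (-5/12 - ⅙)*(-1351) = -7/12*(-1351) = 9457/12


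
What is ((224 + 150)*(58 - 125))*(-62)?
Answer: 1553596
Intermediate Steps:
((224 + 150)*(58 - 125))*(-62) = (374*(-67))*(-62) = -25058*(-62) = 1553596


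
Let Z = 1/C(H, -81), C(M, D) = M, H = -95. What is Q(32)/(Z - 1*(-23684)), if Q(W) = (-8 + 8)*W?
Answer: 0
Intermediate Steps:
Q(W) = 0 (Q(W) = 0*W = 0)
Z = -1/95 (Z = 1/(-95) = -1/95 ≈ -0.010526)
Q(32)/(Z - 1*(-23684)) = 0/(-1/95 - 1*(-23684)) = 0/(-1/95 + 23684) = 0/(2249979/95) = 0*(95/2249979) = 0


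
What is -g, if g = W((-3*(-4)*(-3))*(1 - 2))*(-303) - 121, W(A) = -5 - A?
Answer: -12302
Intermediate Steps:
g = 12302 (g = (-5 - -3*(-4)*(-3)*(1 - 2))*(-303) - 121 = (-5 - 12*(-3)*(-1))*(-303) - 121 = (-5 - (-36)*(-1))*(-303) - 121 = (-5 - 1*36)*(-303) - 121 = (-5 - 36)*(-303) - 121 = -41*(-303) - 121 = 12423 - 121 = 12302)
-g = -1*12302 = -12302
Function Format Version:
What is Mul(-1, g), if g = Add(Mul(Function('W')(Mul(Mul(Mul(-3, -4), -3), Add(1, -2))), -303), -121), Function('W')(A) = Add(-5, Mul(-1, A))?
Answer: -12302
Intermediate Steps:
g = 12302 (g = Add(Mul(Add(-5, Mul(-1, Mul(Mul(Mul(-3, -4), -3), Add(1, -2)))), -303), -121) = Add(Mul(Add(-5, Mul(-1, Mul(Mul(12, -3), -1))), -303), -121) = Add(Mul(Add(-5, Mul(-1, Mul(-36, -1))), -303), -121) = Add(Mul(Add(-5, Mul(-1, 36)), -303), -121) = Add(Mul(Add(-5, -36), -303), -121) = Add(Mul(-41, -303), -121) = Add(12423, -121) = 12302)
Mul(-1, g) = Mul(-1, 12302) = -12302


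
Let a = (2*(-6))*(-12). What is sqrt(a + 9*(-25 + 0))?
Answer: 9*I ≈ 9.0*I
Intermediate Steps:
a = 144 (a = -12*(-12) = 144)
sqrt(a + 9*(-25 + 0)) = sqrt(144 + 9*(-25 + 0)) = sqrt(144 + 9*(-25)) = sqrt(144 - 225) = sqrt(-81) = 9*I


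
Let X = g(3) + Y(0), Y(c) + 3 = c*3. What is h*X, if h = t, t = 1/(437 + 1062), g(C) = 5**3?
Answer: 122/1499 ≈ 0.081388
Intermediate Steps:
Y(c) = -3 + 3*c (Y(c) = -3 + c*3 = -3 + 3*c)
g(C) = 125
t = 1/1499 ≈ 0.00066711
h = 1/1499 ≈ 0.00066711
X = 122 (X = 125 + (-3 + 3*0) = 125 + (-3 + 0) = 125 - 3 = 122)
h*X = (1/1499)*122 = 122/1499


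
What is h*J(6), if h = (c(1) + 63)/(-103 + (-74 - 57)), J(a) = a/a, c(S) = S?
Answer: -32/117 ≈ -0.27350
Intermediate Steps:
J(a) = 1
h = -32/117 (h = (1 + 63)/(-103 + (-74 - 57)) = 64/(-103 - 131) = 64/(-234) = 64*(-1/234) = -32/117 ≈ -0.27350)
h*J(6) = -32/117*1 = -32/117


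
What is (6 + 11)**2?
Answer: 289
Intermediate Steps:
(6 + 11)**2 = 17**2 = 289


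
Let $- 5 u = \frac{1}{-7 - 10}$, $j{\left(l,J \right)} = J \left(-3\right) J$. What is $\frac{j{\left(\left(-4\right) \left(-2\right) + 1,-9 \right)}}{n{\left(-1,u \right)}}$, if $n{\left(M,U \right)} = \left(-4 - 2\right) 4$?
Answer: $\frac{81}{8} \approx 10.125$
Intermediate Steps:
$j{\left(l,J \right)} = - 3 J^{2}$ ($j{\left(l,J \right)} = - 3 J J = - 3 J^{2}$)
$u = \frac{1}{85}$ ($u = - \frac{1}{5 \left(-7 - 10\right)} = - \frac{1}{5 \left(-17\right)} = \left(- \frac{1}{5}\right) \left(- \frac{1}{17}\right) = \frac{1}{85} \approx 0.011765$)
$n{\left(M,U \right)} = -24$ ($n{\left(M,U \right)} = \left(-6\right) 4 = -24$)
$\frac{j{\left(\left(-4\right) \left(-2\right) + 1,-9 \right)}}{n{\left(-1,u \right)}} = \frac{\left(-3\right) \left(-9\right)^{2}}{-24} = \left(-3\right) 81 \left(- \frac{1}{24}\right) = \left(-243\right) \left(- \frac{1}{24}\right) = \frac{81}{8}$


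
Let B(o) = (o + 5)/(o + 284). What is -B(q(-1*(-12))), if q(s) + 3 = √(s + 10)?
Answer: -60/8771 - 31*√22/8771 ≈ -0.023418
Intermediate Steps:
q(s) = -3 + √(10 + s) (q(s) = -3 + √(s + 10) = -3 + √(10 + s))
B(o) = (5 + o)/(284 + o)
-B(q(-1*(-12))) = -(5 + (-3 + √(10 - 1*(-12))))/(284 + (-3 + √(10 - 1*(-12)))) = -(5 + (-3 + √(10 + 12)))/(284 + (-3 + √(10 + 12))) = -(5 + (-3 + √22))/(284 + (-3 + √22)) = -(2 + √22)/(281 + √22)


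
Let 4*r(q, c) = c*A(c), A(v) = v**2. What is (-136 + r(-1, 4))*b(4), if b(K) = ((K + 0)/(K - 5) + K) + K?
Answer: -480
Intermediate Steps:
b(K) = 2*K + K/(-5 + K) (b(K) = (K/(-5 + K) + K) + K = (K + K/(-5 + K)) + K = 2*K + K/(-5 + K))
r(q, c) = c**3/4 (r(q, c) = (c*c**2)/4 = c**3/4)
(-136 + r(-1, 4))*b(4) = (-136 + (1/4)*4**3)*(4*(-9 + 2*4)/(-5 + 4)) = (-136 + (1/4)*64)*(4*(-9 + 8)/(-1)) = (-136 + 16)*(4*(-1)*(-1)) = -120*4 = -480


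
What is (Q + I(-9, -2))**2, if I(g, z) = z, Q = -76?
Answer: 6084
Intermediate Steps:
(Q + I(-9, -2))**2 = (-76 - 2)**2 = (-78)**2 = 6084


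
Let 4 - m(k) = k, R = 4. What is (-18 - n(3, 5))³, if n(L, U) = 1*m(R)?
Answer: -5832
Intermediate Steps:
m(k) = 4 - k
n(L, U) = 0 (n(L, U) = 1*(4 - 1*4) = 1*(4 - 4) = 1*0 = 0)
(-18 - n(3, 5))³ = (-18 - 1*0)³ = (-18 + 0)³ = (-18)³ = -5832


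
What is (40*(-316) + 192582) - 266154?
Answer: -86212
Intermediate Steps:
(40*(-316) + 192582) - 266154 = (-12640 + 192582) - 266154 = 179942 - 266154 = -86212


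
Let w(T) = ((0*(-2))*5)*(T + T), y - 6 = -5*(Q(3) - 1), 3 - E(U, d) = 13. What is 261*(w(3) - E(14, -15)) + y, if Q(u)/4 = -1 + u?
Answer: 2581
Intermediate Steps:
E(U, d) = -10 (E(U, d) = 3 - 1*13 = 3 - 13 = -10)
Q(u) = -4 + 4*u (Q(u) = 4*(-1 + u) = -4 + 4*u)
y = -29 (y = 6 - 5*((-4 + 4*3) - 1) = 6 - 5*((-4 + 12) - 1) = 6 - 5*(8 - 1) = 6 - 5*7 = 6 - 35 = -29)
w(T) = 0 (w(T) = (0*5)*(2*T) = 0*(2*T) = 0)
261*(w(3) - E(14, -15)) + y = 261*(0 - 1*(-10)) - 29 = 261*(0 + 10) - 29 = 261*10 - 29 = 2610 - 29 = 2581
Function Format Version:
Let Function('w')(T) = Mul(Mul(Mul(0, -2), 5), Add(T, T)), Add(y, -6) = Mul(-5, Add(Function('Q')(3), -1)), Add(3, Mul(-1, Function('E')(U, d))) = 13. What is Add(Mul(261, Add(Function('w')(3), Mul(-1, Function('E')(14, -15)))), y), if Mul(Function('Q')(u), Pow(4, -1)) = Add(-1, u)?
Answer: 2581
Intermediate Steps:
Function('E')(U, d) = -10 (Function('E')(U, d) = Add(3, Mul(-1, 13)) = Add(3, -13) = -10)
Function('Q')(u) = Add(-4, Mul(4, u)) (Function('Q')(u) = Mul(4, Add(-1, u)) = Add(-4, Mul(4, u)))
y = -29 (y = Add(6, Mul(-5, Add(Add(-4, Mul(4, 3)), -1))) = Add(6, Mul(-5, Add(Add(-4, 12), -1))) = Add(6, Mul(-5, Add(8, -1))) = Add(6, Mul(-5, 7)) = Add(6, -35) = -29)
Function('w')(T) = 0 (Function('w')(T) = Mul(Mul(0, 5), Mul(2, T)) = Mul(0, Mul(2, T)) = 0)
Add(Mul(261, Add(Function('w')(3), Mul(-1, Function('E')(14, -15)))), y) = Add(Mul(261, Add(0, Mul(-1, -10))), -29) = Add(Mul(261, Add(0, 10)), -29) = Add(Mul(261, 10), -29) = Add(2610, -29) = 2581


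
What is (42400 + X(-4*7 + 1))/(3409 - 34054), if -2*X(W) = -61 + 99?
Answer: -4709/3405 ≈ -1.3830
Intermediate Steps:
X(W) = -19 (X(W) = -(-61 + 99)/2 = -½*38 = -19)
(42400 + X(-4*7 + 1))/(3409 - 34054) = (42400 - 19)/(3409 - 34054) = 42381/(-30645) = 42381*(-1/30645) = -4709/3405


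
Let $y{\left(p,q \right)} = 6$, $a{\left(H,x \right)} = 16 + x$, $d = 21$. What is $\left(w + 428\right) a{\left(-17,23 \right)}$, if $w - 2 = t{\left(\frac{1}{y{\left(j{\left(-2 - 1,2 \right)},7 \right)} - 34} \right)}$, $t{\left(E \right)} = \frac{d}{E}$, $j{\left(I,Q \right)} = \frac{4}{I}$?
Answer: $-6162$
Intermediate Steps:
$t{\left(E \right)} = \frac{21}{E}$
$w = -586$ ($w = 2 + \frac{21}{\frac{1}{6 - 34}} = 2 + \frac{21}{\frac{1}{-28}} = 2 + \frac{21}{- \frac{1}{28}} = 2 + 21 \left(-28\right) = 2 - 588 = -586$)
$\left(w + 428\right) a{\left(-17,23 \right)} = \left(-586 + 428\right) \left(16 + 23\right) = \left(-158\right) 39 = -6162$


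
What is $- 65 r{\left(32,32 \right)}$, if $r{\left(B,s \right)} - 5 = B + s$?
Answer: $-4485$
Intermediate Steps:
$r{\left(B,s \right)} = 5 + B + s$ ($r{\left(B,s \right)} = 5 + \left(B + s\right) = 5 + B + s$)
$- 65 r{\left(32,32 \right)} = - 65 \left(5 + 32 + 32\right) = \left(-65\right) 69 = -4485$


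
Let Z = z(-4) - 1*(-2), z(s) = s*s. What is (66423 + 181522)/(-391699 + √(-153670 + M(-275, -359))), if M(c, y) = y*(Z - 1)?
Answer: -97119808555/153428266374 - 247945*I*√159773/153428266374 ≈ -0.633 - 0.00064595*I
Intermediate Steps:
z(s) = s²
Z = 18 (Z = (-4)² - 1*(-2) = 16 + 2 = 18)
M(c, y) = 17*y (M(c, y) = y*(18 - 1) = y*17 = 17*y)
(66423 + 181522)/(-391699 + √(-153670 + M(-275, -359))) = (66423 + 181522)/(-391699 + √(-153670 + 17*(-359))) = 247945/(-391699 + √(-153670 - 6103)) = 247945/(-391699 + √(-159773)) = 247945/(-391699 + I*√159773)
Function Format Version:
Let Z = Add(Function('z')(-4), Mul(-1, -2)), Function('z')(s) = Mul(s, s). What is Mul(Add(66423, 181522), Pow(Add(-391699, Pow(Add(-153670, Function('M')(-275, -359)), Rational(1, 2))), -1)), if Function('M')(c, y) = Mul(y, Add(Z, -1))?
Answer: Add(Rational(-97119808555, 153428266374), Mul(Rational(-247945, 153428266374), I, Pow(159773, Rational(1, 2)))) ≈ Add(-0.63300, Mul(-0.00064595, I))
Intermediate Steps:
Function('z')(s) = Pow(s, 2)
Z = 18 (Z = Add(Pow(-4, 2), Mul(-1, -2)) = Add(16, 2) = 18)
Function('M')(c, y) = Mul(17, y) (Function('M')(c, y) = Mul(y, Add(18, -1)) = Mul(y, 17) = Mul(17, y))
Mul(Add(66423, 181522), Pow(Add(-391699, Pow(Add(-153670, Function('M')(-275, -359)), Rational(1, 2))), -1)) = Mul(Add(66423, 181522), Pow(Add(-391699, Pow(Add(-153670, Mul(17, -359)), Rational(1, 2))), -1)) = Mul(247945, Pow(Add(-391699, Pow(Add(-153670, -6103), Rational(1, 2))), -1)) = Mul(247945, Pow(Add(-391699, Pow(-159773, Rational(1, 2))), -1)) = Mul(247945, Pow(Add(-391699, Mul(I, Pow(159773, Rational(1, 2)))), -1))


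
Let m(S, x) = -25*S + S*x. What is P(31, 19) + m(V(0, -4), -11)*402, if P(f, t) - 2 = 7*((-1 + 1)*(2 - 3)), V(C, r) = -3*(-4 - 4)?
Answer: -347326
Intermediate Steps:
V(C, r) = 24 (V(C, r) = -3*(-8) = 24)
P(f, t) = 2 (P(f, t) = 2 + 7*((-1 + 1)*(2 - 3)) = 2 + 7*(0*(-1)) = 2 + 7*0 = 2 + 0 = 2)
P(31, 19) + m(V(0, -4), -11)*402 = 2 + (24*(-25 - 11))*402 = 2 + (24*(-36))*402 = 2 - 864*402 = 2 - 347328 = -347326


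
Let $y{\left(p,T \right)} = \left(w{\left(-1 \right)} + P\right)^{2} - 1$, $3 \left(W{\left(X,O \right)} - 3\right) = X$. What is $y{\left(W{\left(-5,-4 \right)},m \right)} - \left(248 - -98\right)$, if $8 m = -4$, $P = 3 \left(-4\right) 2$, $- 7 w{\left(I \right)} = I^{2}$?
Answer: $\frac{11558}{49} \approx 235.88$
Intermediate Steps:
$w{\left(I \right)} = - \frac{I^{2}}{7}$
$W{\left(X,O \right)} = 3 + \frac{X}{3}$
$P = -24$ ($P = \left(-12\right) 2 = -24$)
$m = - \frac{1}{2}$ ($m = \frac{1}{8} \left(-4\right) = - \frac{1}{2} \approx -0.5$)
$y{\left(p,T \right)} = \frac{28512}{49}$ ($y{\left(p,T \right)} = \left(- \frac{\left(-1\right)^{2}}{7} - 24\right)^{2} - 1 = \left(\left(- \frac{1}{7}\right) 1 - 24\right)^{2} - 1 = \left(- \frac{1}{7} - 24\right)^{2} - 1 = \left(- \frac{169}{7}\right)^{2} - 1 = \frac{28561}{49} - 1 = \frac{28512}{49}$)
$y{\left(W{\left(-5,-4 \right)},m \right)} - \left(248 - -98\right) = \frac{28512}{49} - \left(248 - -98\right) = \frac{28512}{49} - \left(248 + 98\right) = \frac{28512}{49} - 346 = \frac{11558}{49}$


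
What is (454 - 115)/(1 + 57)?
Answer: 339/58 ≈ 5.8448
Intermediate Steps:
(454 - 115)/(1 + 57) = 339/58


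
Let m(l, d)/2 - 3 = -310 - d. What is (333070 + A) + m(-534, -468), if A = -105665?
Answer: 227727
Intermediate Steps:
m(l, d) = -614 - 2*d (m(l, d) = 6 + 2*(-310 - d) = 6 + (-620 - 2*d) = -614 - 2*d)
(333070 + A) + m(-534, -468) = (333070 - 105665) + (-614 - 2*(-468)) = 227405 + (-614 + 936) = 227405 + 322 = 227727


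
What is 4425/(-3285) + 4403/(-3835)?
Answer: -2095582/839865 ≈ -2.4951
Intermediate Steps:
4425/(-3285) + 4403/(-3835) = 4425*(-1/3285) + 4403*(-1/3835) = -295/219 - 4403/3835 = -2095582/839865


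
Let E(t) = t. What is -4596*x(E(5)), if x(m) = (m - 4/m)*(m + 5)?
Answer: -193032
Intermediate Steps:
x(m) = (5 + m)*(m - 4/m) (x(m) = (m - 4/m)*(5 + m) = (5 + m)*(m - 4/m))
-4596*x(E(5)) = -4596*(-4 + 5² - 20/5 + 5*5) = -4596*(-4 + 25 - 20*⅕ + 25) = -4596*(-4 + 25 - 4 + 25) = -4596*42 = -193032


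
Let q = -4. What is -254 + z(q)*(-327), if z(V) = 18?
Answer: -6140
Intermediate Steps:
-254 + z(q)*(-327) = -254 + 18*(-327) = -254 - 5886 = -6140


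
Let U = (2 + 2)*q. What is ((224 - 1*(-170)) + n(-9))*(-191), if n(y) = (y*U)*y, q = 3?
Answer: -260906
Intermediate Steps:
U = 12 (U = (2 + 2)*3 = 4*3 = 12)
n(y) = 12*y² (n(y) = (y*12)*y = (12*y)*y = 12*y²)
((224 - 1*(-170)) + n(-9))*(-191) = ((224 - 1*(-170)) + 12*(-9)²)*(-191) = ((224 + 170) + 12*81)*(-191) = (394 + 972)*(-191) = 1366*(-191) = -260906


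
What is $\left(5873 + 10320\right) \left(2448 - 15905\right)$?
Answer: $-217909201$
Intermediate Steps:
$\left(5873 + 10320\right) \left(2448 - 15905\right) = 16193 \left(-13457\right) = -217909201$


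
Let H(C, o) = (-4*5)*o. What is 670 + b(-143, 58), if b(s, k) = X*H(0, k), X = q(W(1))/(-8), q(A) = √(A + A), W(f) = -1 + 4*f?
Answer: 670 + 145*√6 ≈ 1025.2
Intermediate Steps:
H(C, o) = -20*o
q(A) = √2*√A (q(A) = √(2*A) = √2*√A)
X = -√6/8 (X = (√2*√(-1 + 4*1))/(-8) = (√2*√(-1 + 4))*(-⅛) = (√2*√3)*(-⅛) = √6*(-⅛) = -√6/8 ≈ -0.30619)
b(s, k) = 5*k*√6/2 (b(s, k) = (-√6/8)*(-20*k) = 5*k*√6/2)
670 + b(-143, 58) = 670 + (5/2)*58*√6 = 670 + 145*√6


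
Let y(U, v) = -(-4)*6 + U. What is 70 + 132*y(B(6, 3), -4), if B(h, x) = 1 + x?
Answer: 3766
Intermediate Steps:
y(U, v) = 24 + U (y(U, v) = -4*(-6) + U = 24 + U)
70 + 132*y(B(6, 3), -4) = 70 + 132*(24 + (1 + 3)) = 70 + 132*(24 + 4) = 70 + 132*28 = 70 + 3696 = 3766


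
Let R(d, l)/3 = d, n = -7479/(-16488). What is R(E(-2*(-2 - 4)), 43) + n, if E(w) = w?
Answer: 66783/1832 ≈ 36.454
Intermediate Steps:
n = 831/1832 (n = -7479*(-1/16488) = 831/1832 ≈ 0.45360)
R(d, l) = 3*d
R(E(-2*(-2 - 4)), 43) + n = 3*(-2*(-2 - 4)) + 831/1832 = 3*(-2*(-6)) + 831/1832 = 3*12 + 831/1832 = 36 + 831/1832 = 66783/1832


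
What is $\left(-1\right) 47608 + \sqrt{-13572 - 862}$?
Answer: $-47608 + i \sqrt{14434} \approx -47608.0 + 120.14 i$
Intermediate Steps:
$\left(-1\right) 47608 + \sqrt{-13572 - 862} = -47608 + \sqrt{-14434} = -47608 + i \sqrt{14434}$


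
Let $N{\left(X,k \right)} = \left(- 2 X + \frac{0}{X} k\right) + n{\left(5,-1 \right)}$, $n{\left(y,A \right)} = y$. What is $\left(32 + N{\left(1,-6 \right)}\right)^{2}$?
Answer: $1225$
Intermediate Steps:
$N{\left(X,k \right)} = 5 - 2 X$ ($N{\left(X,k \right)} = \left(- 2 X + \frac{0}{X} k\right) + 5 = \left(- 2 X + 0 k\right) + 5 = \left(- 2 X + 0\right) + 5 = - 2 X + 5 = 5 - 2 X$)
$\left(32 + N{\left(1,-6 \right)}\right)^{2} = \left(32 + \left(5 - 2\right)\right)^{2} = \left(32 + 3\right)^{2} = 35^{2} = 1225$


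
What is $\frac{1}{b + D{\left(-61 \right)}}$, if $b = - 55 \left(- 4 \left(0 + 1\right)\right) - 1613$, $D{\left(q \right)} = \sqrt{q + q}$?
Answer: $- \frac{1393}{1940571} - \frac{i \sqrt{122}}{1940571} \approx -0.00071783 - 5.6918 \cdot 10^{-6} i$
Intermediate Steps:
$D{\left(q \right)} = \sqrt{2} \sqrt{q}$ ($D{\left(q \right)} = \sqrt{2 q} = \sqrt{2} \sqrt{q}$)
$b = -1393$ ($b = - 55 \left(\left(-4\right) 1\right) - 1613 = \left(-55\right) \left(-4\right) - 1613 = 220 - 1613 = -1393$)
$\frac{1}{b + D{\left(-61 \right)}} = \frac{1}{-1393 + \sqrt{2} \sqrt{-61}} = \frac{1}{-1393 + \sqrt{2} i \sqrt{61}} = \frac{1}{-1393 + i \sqrt{122}}$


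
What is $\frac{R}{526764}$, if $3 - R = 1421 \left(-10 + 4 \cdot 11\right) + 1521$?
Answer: $- \frac{12458}{131691} \approx -0.0946$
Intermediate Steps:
$R = -49832$ ($R = 3 - \left(1421 \left(-10 + 4 \cdot 11\right) + 1521\right) = 3 - \left(1421 \left(-10 + 44\right) + 1521\right) = 3 - \left(1421 \cdot 34 + 1521\right) = 3 - \left(48314 + 1521\right) = 3 - 49835 = -49832$)
$\frac{R}{526764} = - \frac{49832}{526764} = \left(-49832\right) \frac{1}{526764} = - \frac{12458}{131691}$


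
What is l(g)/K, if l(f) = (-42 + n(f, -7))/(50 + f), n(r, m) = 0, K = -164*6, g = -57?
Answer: -1/164 ≈ -0.0060976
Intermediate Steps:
K = -984
l(f) = -42/(50 + f) (l(f) = (-42 + 0)/(50 + f) = -42/(50 + f))
l(g)/K = -42/(50 - 57)/(-984) = -42/(-7)*(-1/984) = -42*(-⅐)*(-1/984) = 6*(-1/984) = -1/164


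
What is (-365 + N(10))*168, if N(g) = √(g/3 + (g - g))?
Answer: -61320 + 56*√30 ≈ -61013.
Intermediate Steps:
N(g) = √3*√g/3 (N(g) = √(g*(⅓) + 0) = √(g/3 + 0) = √(g/3) = √3*√g/3)
(-365 + N(10))*168 = (-365 + √3*√10/3)*168 = (-365 + √30/3)*168 = -61320 + 56*√30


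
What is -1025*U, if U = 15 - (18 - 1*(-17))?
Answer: 20500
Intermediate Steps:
U = -20 (U = 15 - (18 + 17) = 15 - 1*35 = 15 - 35 = -20)
-1025*U = -1025*(-20) = 20500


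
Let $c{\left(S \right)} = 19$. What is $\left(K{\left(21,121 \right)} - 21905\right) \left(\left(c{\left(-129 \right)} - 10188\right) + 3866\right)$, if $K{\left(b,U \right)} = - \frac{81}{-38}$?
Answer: $\frac{5246043627}{38} \approx 1.3805 \cdot 10^{8}$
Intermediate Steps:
$K{\left(b,U \right)} = \frac{81}{38}$ ($K{\left(b,U \right)} = \left(-81\right) \left(- \frac{1}{38}\right) = \frac{81}{38}$)
$\left(K{\left(21,121 \right)} - 21905\right) \left(\left(c{\left(-129 \right)} - 10188\right) + 3866\right) = \left(\frac{81}{38} - 21905\right) \left(\left(19 - 10188\right) + 3866\right) = - \frac{832309 \left(-10169 + 3866\right)}{38} = \left(- \frac{832309}{38}\right) \left(-6303\right) = \frac{5246043627}{38}$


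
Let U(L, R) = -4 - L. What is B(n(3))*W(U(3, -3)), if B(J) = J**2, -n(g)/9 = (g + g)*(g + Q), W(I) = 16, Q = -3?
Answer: 0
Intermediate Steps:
n(g) = -18*g*(-3 + g) (n(g) = -9*(g + g)*(g - 3) = -9*2*g*(-3 + g) = -18*g*(-3 + g))
B(n(3))*W(U(3, -3)) = (18*3*(3 - 1*3))**2*16 = (18*3*(3 - 3))**2*16 = (18*3*0)**2*16 = 0**2*16 = 0*16 = 0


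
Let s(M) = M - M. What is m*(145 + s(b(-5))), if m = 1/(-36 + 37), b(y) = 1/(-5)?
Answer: 145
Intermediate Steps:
b(y) = -⅕
m = 1 (m = 1/1 = 1)
s(M) = 0
m*(145 + s(b(-5))) = 1*(145 + 0) = 1*145 = 145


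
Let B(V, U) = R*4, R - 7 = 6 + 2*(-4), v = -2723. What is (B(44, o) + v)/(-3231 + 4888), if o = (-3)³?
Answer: -2703/1657 ≈ -1.6313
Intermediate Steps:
o = -27
R = 5 (R = 7 + (6 + 2*(-4)) = 7 + (6 - 8) = 7 - 2 = 5)
B(V, U) = 20 (B(V, U) = 5*4 = 20)
(B(44, o) + v)/(-3231 + 4888) = (20 - 2723)/(-3231 + 4888) = -2703/1657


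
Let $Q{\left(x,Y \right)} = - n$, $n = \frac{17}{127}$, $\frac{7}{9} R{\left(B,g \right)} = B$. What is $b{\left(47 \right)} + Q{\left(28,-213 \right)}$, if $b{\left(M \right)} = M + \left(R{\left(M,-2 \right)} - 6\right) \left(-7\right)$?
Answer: $- \frac{42435}{127} \approx -334.13$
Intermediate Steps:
$R{\left(B,g \right)} = \frac{9 B}{7}$
$n = \frac{17}{127}$ ($n = 17 \cdot \frac{1}{127} = \frac{17}{127} \approx 0.13386$)
$Q{\left(x,Y \right)} = - \frac{17}{127}$ ($Q{\left(x,Y \right)} = \left(-1\right) \frac{17}{127} = - \frac{17}{127}$)
$b{\left(M \right)} = 42 - 8 M$ ($b{\left(M \right)} = M + \left(\frac{9 M}{7} - 6\right) \left(-7\right) = M + \left(-6 + \frac{9 M}{7}\right) \left(-7\right) = M - \left(-42 + 9 M\right) = 42 - 8 M$)
$b{\left(47 \right)} + Q{\left(28,-213 \right)} = \left(42 - 376\right) - \frac{17}{127} = -334 - \frac{17}{127} = - \frac{42435}{127}$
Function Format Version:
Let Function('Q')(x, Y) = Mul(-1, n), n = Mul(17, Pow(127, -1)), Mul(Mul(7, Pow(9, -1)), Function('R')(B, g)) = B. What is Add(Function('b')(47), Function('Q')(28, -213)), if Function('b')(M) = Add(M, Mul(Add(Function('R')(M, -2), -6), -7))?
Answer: Rational(-42435, 127) ≈ -334.13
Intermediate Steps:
Function('R')(B, g) = Mul(Rational(9, 7), B)
n = Rational(17, 127) (n = Mul(17, Rational(1, 127)) = Rational(17, 127) ≈ 0.13386)
Function('Q')(x, Y) = Rational(-17, 127) (Function('Q')(x, Y) = Mul(-1, Rational(17, 127)) = Rational(-17, 127))
Function('b')(M) = Add(42, Mul(-8, M)) (Function('b')(M) = Add(M, Mul(Add(Mul(Rational(9, 7), M), -6), -7)) = Add(M, Mul(Add(-6, Mul(Rational(9, 7), M)), -7)) = Add(M, Add(42, Mul(-9, M))) = Add(42, Mul(-8, M)))
Add(Function('b')(47), Function('Q')(28, -213)) = Add(Add(42, Mul(-8, 47)), Rational(-17, 127)) = Add(Add(42, -376), Rational(-17, 127)) = Add(-334, Rational(-17, 127)) = Rational(-42435, 127)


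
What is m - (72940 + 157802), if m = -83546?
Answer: -314288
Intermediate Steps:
m - (72940 + 157802) = -83546 - (72940 + 157802) = -83546 - 1*230742 = -83546 - 230742 = -314288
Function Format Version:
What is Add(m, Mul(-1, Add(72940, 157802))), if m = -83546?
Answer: -314288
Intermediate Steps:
Add(m, Mul(-1, Add(72940, 157802))) = Add(-83546, Mul(-1, Add(72940, 157802))) = Add(-83546, Mul(-1, 230742)) = Add(-83546, -230742) = -314288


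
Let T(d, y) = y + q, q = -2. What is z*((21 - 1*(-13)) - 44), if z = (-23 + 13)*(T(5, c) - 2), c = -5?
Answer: -900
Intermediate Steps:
T(d, y) = -2 + y (T(d, y) = y - 2 = -2 + y)
z = 90 (z = (-23 + 13)*((-2 - 5) - 2) = -10*(-7 - 2) = -10*(-9) = 90)
z*((21 - 1*(-13)) - 44) = 90*((21 - 1*(-13)) - 44) = 90*((21 + 13) - 44) = 90*(34 - 44) = 90*(-10) = -900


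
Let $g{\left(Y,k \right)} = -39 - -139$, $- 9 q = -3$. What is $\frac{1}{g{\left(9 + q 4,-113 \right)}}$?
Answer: $\frac{1}{100} \approx 0.01$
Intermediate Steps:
$q = \frac{1}{3}$ ($q = \left(- \frac{1}{9}\right) \left(-3\right) = \frac{1}{3} \approx 0.33333$)
$g{\left(Y,k \right)} = 100$ ($g{\left(Y,k \right)} = -39 + 139 = 100$)
$\frac{1}{g{\left(9 + q 4,-113 \right)}} = \frac{1}{100}$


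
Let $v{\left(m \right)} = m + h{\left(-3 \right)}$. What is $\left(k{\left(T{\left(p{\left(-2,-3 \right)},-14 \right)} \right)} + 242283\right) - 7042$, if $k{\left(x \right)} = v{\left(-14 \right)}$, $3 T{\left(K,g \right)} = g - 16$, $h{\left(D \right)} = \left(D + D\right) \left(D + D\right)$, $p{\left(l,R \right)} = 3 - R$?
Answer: $235263$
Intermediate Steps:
$h{\left(D \right)} = 4 D^{2}$ ($h{\left(D \right)} = 2 D 2 D = 4 D^{2}$)
$v{\left(m \right)} = 36 + m$ ($v{\left(m \right)} = m + 4 \left(-3\right)^{2} = m + 4 \cdot 9 = m + 36 = 36 + m$)
$T{\left(K,g \right)} = - \frac{16}{3} + \frac{g}{3}$ ($T{\left(K,g \right)} = \frac{g - 16}{3} = \frac{-16 + g}{3} = - \frac{16}{3} + \frac{g}{3}$)
$k{\left(x \right)} = 22$ ($k{\left(x \right)} = 36 - 14 = 22$)
$\left(k{\left(T{\left(p{\left(-2,-3 \right)},-14 \right)} \right)} + 242283\right) - 7042 = \left(22 + 242283\right) - 7042 = 242305 - 7042 = 235263$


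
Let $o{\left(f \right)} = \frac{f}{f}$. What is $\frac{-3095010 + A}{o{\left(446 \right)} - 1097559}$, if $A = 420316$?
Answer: $\frac{121577}{49889} \approx 2.437$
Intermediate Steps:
$o{\left(f \right)} = 1$
$\frac{-3095010 + A}{o{\left(446 \right)} - 1097559} = \frac{-3095010 + 420316}{1 - 1097559} = - \frac{2674694}{-1097558} = \left(-2674694\right) \left(- \frac{1}{1097558}\right) = \frac{121577}{49889}$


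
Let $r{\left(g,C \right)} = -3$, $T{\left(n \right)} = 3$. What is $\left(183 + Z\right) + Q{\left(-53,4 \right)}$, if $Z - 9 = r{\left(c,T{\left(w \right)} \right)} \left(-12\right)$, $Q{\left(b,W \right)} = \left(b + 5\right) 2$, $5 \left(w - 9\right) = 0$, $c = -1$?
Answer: $132$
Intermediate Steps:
$w = 9$ ($w = 9 + \frac{1}{5} \cdot 0 = 9 + 0 = 9$)
$Q{\left(b,W \right)} = 10 + 2 b$ ($Q{\left(b,W \right)} = \left(5 + b\right) 2 = 10 + 2 b$)
$Z = 45$ ($Z = 9 - -36 = 9 + 36 = 45$)
$\left(183 + Z\right) + Q{\left(-53,4 \right)} = \left(183 + 45\right) + \left(10 + 2 \left(-53\right)\right) = 228 + \left(10 - 106\right) = 228 - 96 = 132$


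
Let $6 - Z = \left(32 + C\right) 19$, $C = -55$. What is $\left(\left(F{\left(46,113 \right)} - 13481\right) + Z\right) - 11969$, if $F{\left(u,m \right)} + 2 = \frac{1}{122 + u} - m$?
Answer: $- \frac{4220495}{168} \approx -25122.0$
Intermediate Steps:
$Z = 443$ ($Z = 6 - \left(32 - 55\right) 19 = 6 - \left(-23\right) 19 = 6 - -437 = 6 + 437 = 443$)
$F{\left(u,m \right)} = -2 + \frac{1}{122 + u} - m$ ($F{\left(u,m \right)} = -2 - \left(m - \frac{1}{122 + u}\right) = -2 + \frac{1}{122 + u} - m$)
$\left(\left(F{\left(46,113 \right)} - 13481\right) + Z\right) - 11969 = \left(\left(\frac{-243 - 13786 - 92 - 113 \cdot 46}{122 + 46} - 13481\right) + 443\right) - 11969 = \left(\left(\frac{-243 - 13786 - 92 - 5198}{168} - 13481\right) + 443\right) - 11969 = \left(\left(\frac{1}{168} \left(-19319\right) - 13481\right) + 443\right) - 11969 = \left(\left(- \frac{19319}{168} - 13481\right) + 443\right) - 11969 = \left(- \frac{2284127}{168} + 443\right) - 11969 = - \frac{2209703}{168} - 11969 = - \frac{4220495}{168}$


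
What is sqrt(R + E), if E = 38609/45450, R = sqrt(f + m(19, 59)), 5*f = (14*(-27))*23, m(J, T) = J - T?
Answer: sqrt(7799018 + 1836180*I*sqrt(44470))/3030 ≈ 4.6386 + 4.5461*I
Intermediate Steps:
f = -8694/5 (f = ((14*(-27))*23)/5 = (-378*23)/5 = (1/5)*(-8694) = -8694/5 ≈ -1738.8)
R = I*sqrt(44470)/5 (R = sqrt(-8694/5 + (19 - 1*59)) = sqrt(-8694/5 + (19 - 59)) = sqrt(-8694/5 - 40) = sqrt(-8894/5) = I*sqrt(44470)/5 ≈ 42.176*I)
E = 38609/45450 (E = 38609*(1/45450) = 38609/45450 ≈ 0.84948)
sqrt(R + E) = sqrt(I*sqrt(44470)/5 + 38609/45450) = sqrt(38609/45450 + I*sqrt(44470)/5)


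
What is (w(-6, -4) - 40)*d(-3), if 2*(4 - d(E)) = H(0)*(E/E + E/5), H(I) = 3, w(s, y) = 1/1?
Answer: -663/5 ≈ -132.60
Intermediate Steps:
w(s, y) = 1
d(E) = 5/2 - 3*E/10 (d(E) = 4 - 3*(E/E + E/5)/2 = 4 - 3*(1 + E*(⅕))/2 = 4 - 3*(1 + E/5)/2 = 4 - (3 + 3*E/5)/2 = 4 + (-3/2 - 3*E/10) = 5/2 - 3*E/10)
(w(-6, -4) - 40)*d(-3) = (1 - 40)*(5/2 - 3/10*(-3)) = -39*(5/2 + 9/10) = -39*17/5 = -663/5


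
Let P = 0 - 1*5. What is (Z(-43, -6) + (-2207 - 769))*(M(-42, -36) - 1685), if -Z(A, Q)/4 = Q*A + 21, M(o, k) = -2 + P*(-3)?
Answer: 6841824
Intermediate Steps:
P = -5 (P = 0 - 5 = -5)
M(o, k) = 13 (M(o, k) = -2 - 5*(-3) = -2 + 15 = 13)
Z(A, Q) = -84 - 4*A*Q (Z(A, Q) = -4*(Q*A + 21) = -4*(A*Q + 21) = -4*(21 + A*Q) = -84 - 4*A*Q)
(Z(-43, -6) + (-2207 - 769))*(M(-42, -36) - 1685) = ((-84 - 4*(-43)*(-6)) + (-2207 - 769))*(13 - 1685) = ((-84 - 1032) - 2976)*(-1672) = (-1116 - 2976)*(-1672) = -4092*(-1672) = 6841824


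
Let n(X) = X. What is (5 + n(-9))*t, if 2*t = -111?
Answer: 222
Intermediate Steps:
t = -111/2 (t = (½)*(-111) = -111/2 ≈ -55.500)
(5 + n(-9))*t = (5 - 9)*(-111/2) = -4*(-111/2) = 222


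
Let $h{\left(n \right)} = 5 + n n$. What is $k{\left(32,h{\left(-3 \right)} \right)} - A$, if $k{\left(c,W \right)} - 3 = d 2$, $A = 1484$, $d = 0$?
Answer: $-1481$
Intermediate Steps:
$h{\left(n \right)} = 5 + n^{2}$
$k{\left(c,W \right)} = 3$ ($k{\left(c,W \right)} = 3 + 0 \cdot 2 = 3 + 0 = 3$)
$k{\left(32,h{\left(-3 \right)} \right)} - A = 3 - 1484 = -1481$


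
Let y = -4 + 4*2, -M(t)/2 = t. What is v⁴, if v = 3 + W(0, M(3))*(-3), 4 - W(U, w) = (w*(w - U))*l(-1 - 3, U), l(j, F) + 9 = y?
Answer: 90842562801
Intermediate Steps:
M(t) = -2*t
y = 4 (y = -4 + 8 = 4)
l(j, F) = -5 (l(j, F) = -9 + 4 = -5)
W(U, w) = 4 + 5*w*(w - U) (W(U, w) = 4 - w*(w - U)*(-5) = 4 - (-5)*w*(w - U) = 4 + 5*w*(w - U))
v = -549 (v = 3 + (4 + 5*(-2*3)² - 5*0*(-2*3))*(-3) = 3 + (4 + 5*(-6)² - 5*0*(-6))*(-3) = 3 + (4 + 5*36 + 0)*(-3) = 3 + (4 + 180 + 0)*(-3) = 3 + 184*(-3) = 3 - 552 = -549)
v⁴ = (-549)⁴ = 90842562801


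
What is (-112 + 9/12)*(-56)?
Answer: 6230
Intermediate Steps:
(-112 + 9/12)*(-56) = (-112 + 9*(1/12))*(-56) = (-112 + ¾)*(-56) = -445/4*(-56) = 6230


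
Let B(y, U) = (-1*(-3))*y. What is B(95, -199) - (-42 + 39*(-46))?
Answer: 2121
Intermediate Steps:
B(y, U) = 3*y
B(95, -199) - (-42 + 39*(-46)) = 3*95 - (-42 + 39*(-46)) = 285 - (-42 - 1794) = 285 - 1*(-1836) = 285 + 1836 = 2121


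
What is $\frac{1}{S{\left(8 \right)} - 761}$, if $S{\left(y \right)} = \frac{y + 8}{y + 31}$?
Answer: $- \frac{39}{29663} \approx -0.0013148$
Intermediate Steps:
$S{\left(y \right)} = \frac{8 + y}{31 + y}$
$\frac{1}{S{\left(8 \right)} - 761} = \frac{1}{\frac{8 + 8}{31 + 8} - 761} = \frac{1}{\frac{1}{39} \cdot 16 - 761} = \frac{1}{\frac{16}{39} - 761} = \frac{1}{- \frac{29663}{39}} = - \frac{39}{29663}$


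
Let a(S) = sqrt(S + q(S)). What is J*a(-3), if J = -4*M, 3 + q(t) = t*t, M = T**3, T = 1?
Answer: -4*sqrt(3) ≈ -6.9282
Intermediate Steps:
M = 1 (M = 1**3 = 1)
q(t) = -3 + t**2 (q(t) = -3 + t*t = -3 + t**2)
a(S) = sqrt(-3 + S + S**2) (a(S) = sqrt(S + (-3 + S**2)) = sqrt(-3 + S + S**2))
J = -4 (J = -4*1 = -4)
J*a(-3) = -4*sqrt(-3 - 3 + (-3)**2) = -4*sqrt(-3 - 3 + 9) = -4*sqrt(3)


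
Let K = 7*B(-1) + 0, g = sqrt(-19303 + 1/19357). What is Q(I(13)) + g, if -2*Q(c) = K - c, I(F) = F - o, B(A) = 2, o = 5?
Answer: -3 + I*sqrt(7232707626690)/19357 ≈ -3.0 + 138.94*I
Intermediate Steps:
g = I*sqrt(7232707626690)/19357 (g = sqrt(-19303 + 1/19357) = sqrt(-373648170/19357) = I*sqrt(7232707626690)/19357 ≈ 138.94*I)
I(F) = -5 + F (I(F) = F - 1*5 = F - 5 = -5 + F)
K = 14 (K = 7*2 + 0 = 14 + 0 = 14)
Q(c) = -7 + c/2 (Q(c) = -(14 - c)/2 = -7 + c/2)
Q(I(13)) + g = (-7 + (-5 + 13)/2) + I*sqrt(7232707626690)/19357 = (-7 + (1/2)*8) + I*sqrt(7232707626690)/19357 = (-7 + 4) + I*sqrt(7232707626690)/19357 = -3 + I*sqrt(7232707626690)/19357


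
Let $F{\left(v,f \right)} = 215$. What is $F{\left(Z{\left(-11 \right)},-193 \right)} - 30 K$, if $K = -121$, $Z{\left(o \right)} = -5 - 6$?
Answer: $3845$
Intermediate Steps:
$Z{\left(o \right)} = -11$ ($Z{\left(o \right)} = -5 - 6 = -11$)
$F{\left(Z{\left(-11 \right)},-193 \right)} - 30 K = 215 - 30 \left(-121\right) = 215 - -3630 = 215 + 3630 = 3845$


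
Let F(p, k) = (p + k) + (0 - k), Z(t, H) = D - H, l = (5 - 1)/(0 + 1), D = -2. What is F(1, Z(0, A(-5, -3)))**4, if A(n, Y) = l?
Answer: 1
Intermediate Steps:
l = 4 (l = 4/1 = 4*1 = 4)
A(n, Y) = 4
Z(t, H) = -2 - H
F(p, k) = p (F(p, k) = (k + p) - k = p)
F(1, Z(0, A(-5, -3)))**4 = 1**4 = 1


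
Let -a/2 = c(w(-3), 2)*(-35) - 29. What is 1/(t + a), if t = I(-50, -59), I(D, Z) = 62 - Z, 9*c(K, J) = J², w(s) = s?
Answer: 9/1891 ≈ 0.0047594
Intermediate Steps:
c(K, J) = J²/9
t = 121 (t = 62 - 1*(-59) = 62 + 59 = 121)
a = 802/9 (a = -2*(((⅑)*2²)*(-35) - 29) = -2*(((⅑)*4)*(-35) - 29) = -2*((4/9)*(-35) - 29) = -2*(-140/9 - 29) = -2*(-401/9) = 802/9 ≈ 89.111)
1/(t + a) = 1/(121 + 802/9) = 1/(1891/9) = 9/1891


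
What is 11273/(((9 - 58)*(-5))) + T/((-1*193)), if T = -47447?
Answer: 13800204/47285 ≈ 291.85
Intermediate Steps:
11273/(((9 - 58)*(-5))) + T/((-1*193)) = 11273/(((9 - 58)*(-5))) - 47447/((-1*193)) = 11273/((-49*(-5))) - 47447/(-193) = 11273/245 - 47447*(-1/193) = 11273*(1/245) + 47447/193 = 11273/245 + 47447/193 = 13800204/47285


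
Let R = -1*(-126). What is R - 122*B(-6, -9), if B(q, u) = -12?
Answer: 1590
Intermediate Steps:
R = 126
R - 122*B(-6, -9) = 126 - 122*(-12) = 126 + 1464 = 1590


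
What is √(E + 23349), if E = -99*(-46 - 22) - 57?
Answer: 6*√834 ≈ 173.27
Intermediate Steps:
E = 6675 (E = -99*(-68) - 57 = 6732 - 57 = 6675)
√(E + 23349) = √(6675 + 23349) = √30024 = 6*√834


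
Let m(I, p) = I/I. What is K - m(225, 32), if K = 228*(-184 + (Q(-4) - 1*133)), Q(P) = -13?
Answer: -75241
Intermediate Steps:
m(I, p) = 1
K = -75240 (K = 228*(-184 + (-13 - 1*133)) = 228*(-184 + (-13 - 133)) = 228*(-184 - 146) = 228*(-330) = -75240)
K - m(225, 32) = -75240 - 1*1 = -75240 - 1 = -75241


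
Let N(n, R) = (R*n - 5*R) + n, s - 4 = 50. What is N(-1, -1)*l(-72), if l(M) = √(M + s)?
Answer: 15*I*√2 ≈ 21.213*I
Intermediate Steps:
s = 54 (s = 4 + 50 = 54)
l(M) = √(54 + M) (l(M) = √(M + 54) = √(54 + M))
N(n, R) = n - 5*R + R*n (N(n, R) = (-5*R + R*n) + n = n - 5*R + R*n)
N(-1, -1)*l(-72) = (-1 - 5*(-1) - 1*(-1))*√(54 - 72) = (-1 + 5 + 1)*√(-18) = 5*(3*I*√2) = 15*I*√2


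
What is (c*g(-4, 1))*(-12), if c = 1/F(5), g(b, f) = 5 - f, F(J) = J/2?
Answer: -96/5 ≈ -19.200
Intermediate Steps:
F(J) = J/2 (F(J) = J*(½) = J/2)
c = ⅖ (c = 1/((½)*5) = 1/(5/2) = ⅖ ≈ 0.40000)
(c*g(-4, 1))*(-12) = (2*(5 - 1*1)/5)*(-12) = (2*(5 - 1)/5)*(-12) = ((⅖)*4)*(-12) = (8/5)*(-12) = -96/5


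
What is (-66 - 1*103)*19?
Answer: -3211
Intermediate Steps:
(-66 - 1*103)*19 = (-66 - 103)*19 = -169*19 = -3211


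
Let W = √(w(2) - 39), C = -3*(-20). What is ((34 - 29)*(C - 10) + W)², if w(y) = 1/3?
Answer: 187384/3 + 1000*I*√87/3 ≈ 62461.0 + 3109.1*I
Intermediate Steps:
w(y) = ⅓ (w(y) = 1*(⅓) = ⅓)
C = 60
W = 2*I*√87/3 (W = √(⅓ - 39) = √(-116/3) = 2*I*√87/3 ≈ 6.2183*I)
((34 - 29)*(C - 10) + W)² = ((34 - 29)*(60 - 10) + 2*I*√87/3)² = (5*50 + 2*I*√87/3)² = (250 + 2*I*√87/3)²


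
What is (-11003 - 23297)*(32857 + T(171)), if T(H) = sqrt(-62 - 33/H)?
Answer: -1126995100 - 34300*I*sqrt(202065)/57 ≈ -1.127e+9 - 2.705e+5*I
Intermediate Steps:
(-11003 - 23297)*(32857 + T(171)) = (-11003 - 23297)*(32857 + sqrt(-62 - 33/171)) = -34300*(32857 + sqrt(-62 - 33*1/171)) = -34300*(32857 + sqrt(-62 - 11/57)) = -34300*(32857 + sqrt(-3545/57)) = -34300*(32857 + I*sqrt(202065)/57) = -1126995100 - 34300*I*sqrt(202065)/57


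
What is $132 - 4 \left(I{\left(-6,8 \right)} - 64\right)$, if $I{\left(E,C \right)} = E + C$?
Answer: $380$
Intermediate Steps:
$I{\left(E,C \right)} = C + E$
$132 - 4 \left(I{\left(-6,8 \right)} - 64\right) = 132 - 4 \left(\left(8 - 6\right) - 64\right) = 132 - 4 \left(2 - 64\right) = 132 - -248 = 132 + 248 = 380$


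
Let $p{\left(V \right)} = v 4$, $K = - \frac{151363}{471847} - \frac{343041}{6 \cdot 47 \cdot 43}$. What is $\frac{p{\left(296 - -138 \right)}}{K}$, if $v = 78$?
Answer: $- \frac{198349379696}{18188699385} \approx -10.905$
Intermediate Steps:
$K = - \frac{54566098155}{1907205574}$ ($K = \left(-151363\right) \frac{1}{471847} - \frac{343041}{282 \cdot 43} = - \frac{151363}{471847} - \frac{343041}{12126} = - \frac{151363}{471847} - \frac{114347}{4042} = - \frac{54566098155}{1907205574} \approx -28.611$)
$p{\left(V \right)} = 312$ ($p{\left(V \right)} = 78 \cdot 4 = 312$)
$\frac{p{\left(296 - -138 \right)}}{K} = \frac{312}{- \frac{54566098155}{1907205574}} = 312 \left(- \frac{1907205574}{54566098155}\right) = - \frac{198349379696}{18188699385}$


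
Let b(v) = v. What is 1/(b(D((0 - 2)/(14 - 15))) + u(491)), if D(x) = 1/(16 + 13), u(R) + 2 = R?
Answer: 29/14182 ≈ 0.0020448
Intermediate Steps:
u(R) = -2 + R
D(x) = 1/29
1/(b(D((0 - 2)/(14 - 15))) + u(491)) = 1/(1/29 + (-2 + 491)) = 1/(1/29 + 489) = 1/(14182/29) = 29/14182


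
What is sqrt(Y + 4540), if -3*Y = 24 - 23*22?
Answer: sqrt(42306)/3 ≈ 68.561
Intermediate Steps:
Y = 482/3 (Y = -(24 - 23*22)/3 = -(24 - 506)/3 = -1/3*(-482) = 482/3 ≈ 160.67)
sqrt(Y + 4540) = sqrt(482/3 + 4540) = sqrt(14102/3) = sqrt(42306)/3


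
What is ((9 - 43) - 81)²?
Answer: 13225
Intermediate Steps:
((9 - 43) - 81)² = (-34 - 81)² = (-115)² = 13225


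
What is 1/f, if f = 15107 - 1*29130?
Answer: -1/14023 ≈ -7.1311e-5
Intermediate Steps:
f = -14023 (f = 15107 - 29130 = -14023)
1/f = 1/(-14023) = -1/14023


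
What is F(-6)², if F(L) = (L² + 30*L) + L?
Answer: 22500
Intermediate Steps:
F(L) = L² + 31*L
F(-6)² = (-6*(31 - 6))² = (-6*25)² = (-150)² = 22500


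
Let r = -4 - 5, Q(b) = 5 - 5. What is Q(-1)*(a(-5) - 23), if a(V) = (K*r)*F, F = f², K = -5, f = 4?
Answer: 0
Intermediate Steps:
Q(b) = 0
r = -9
F = 16 (F = 4² = 16)
a(V) = 720 (a(V) = -5*(-9)*16 = 45*16 = 720)
Q(-1)*(a(-5) - 23) = 0*(720 - 23) = 0*697 = 0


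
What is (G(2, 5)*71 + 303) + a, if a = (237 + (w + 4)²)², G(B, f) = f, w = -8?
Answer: 64667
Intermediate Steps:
a = 64009 (a = (237 + (-8 + 4)²)² = (237 + (-4)²)² = (237 + 16)² = 253² = 64009)
(G(2, 5)*71 + 303) + a = (5*71 + 303) + 64009 = (355 + 303) + 64009 = 658 + 64009 = 64667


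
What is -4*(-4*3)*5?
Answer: 240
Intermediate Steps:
-4*(-4*3)*5 = -(-48)*5 = -4*(-60) = 240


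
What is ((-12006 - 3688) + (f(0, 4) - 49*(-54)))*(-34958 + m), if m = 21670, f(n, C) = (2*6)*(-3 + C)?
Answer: 173222368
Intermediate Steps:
f(n, C) = -36 + 12*C (f(n, C) = 12*(-3 + C) = -36 + 12*C)
((-12006 - 3688) + (f(0, 4) - 49*(-54)))*(-34958 + m) = ((-12006 - 3688) + ((-36 + 12*4) - 49*(-54)))*(-34958 + 21670) = (-15694 + ((-36 + 48) + 2646))*(-13288) = (-15694 + (12 + 2646))*(-13288) = (-15694 + 2658)*(-13288) = -13036*(-13288) = 173222368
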